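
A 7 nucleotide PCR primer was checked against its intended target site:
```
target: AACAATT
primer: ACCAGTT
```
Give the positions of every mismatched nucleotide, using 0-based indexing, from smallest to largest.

1, 4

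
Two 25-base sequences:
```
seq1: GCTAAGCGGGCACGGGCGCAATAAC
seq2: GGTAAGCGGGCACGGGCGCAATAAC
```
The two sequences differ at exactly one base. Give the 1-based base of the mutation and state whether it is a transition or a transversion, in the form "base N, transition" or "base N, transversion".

Base 2 changes C→G. C is a pyrimidine and G is a purine, so this is a transversion.

base 2, transversion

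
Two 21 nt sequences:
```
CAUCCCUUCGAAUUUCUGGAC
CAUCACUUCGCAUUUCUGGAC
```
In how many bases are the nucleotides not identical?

2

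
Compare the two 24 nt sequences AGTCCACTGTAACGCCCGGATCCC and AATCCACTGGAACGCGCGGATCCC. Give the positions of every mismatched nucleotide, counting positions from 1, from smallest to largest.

Scanning 1-based: 2: G/A; 10: T/G; 16: C/G.

2, 10, 16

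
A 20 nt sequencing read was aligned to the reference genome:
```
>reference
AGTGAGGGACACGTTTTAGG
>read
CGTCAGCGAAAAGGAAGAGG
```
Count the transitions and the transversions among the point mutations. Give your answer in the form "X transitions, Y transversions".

Transitions (purine↔purine or pyrimidine↔pyrimidine): none.
Transversions (purine↔pyrimidine): 1 A→C, 4 G→C, 7 G→C, 10 C→A, 12 C→A, 14 T→G, 15 T→A, 16 T→A, 17 T→G.

0 transitions, 9 transversions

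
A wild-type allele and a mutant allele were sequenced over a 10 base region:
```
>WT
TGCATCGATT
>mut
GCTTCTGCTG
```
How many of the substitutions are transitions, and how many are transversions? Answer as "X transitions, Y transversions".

3 transitions, 5 transversions

Mismatches (1-based):
site 1: T→G (pyrimidine→purine, transversion)
site 2: G→C (purine→pyrimidine, transversion)
site 3: C→T (pyrimidine→pyrimidine, transition)
site 4: A→T (purine→pyrimidine, transversion)
site 5: T→C (pyrimidine→pyrimidine, transition)
site 6: C→T (pyrimidine→pyrimidine, transition)
site 8: A→C (purine→pyrimidine, transversion)
site 10: T→G (pyrimidine→purine, transversion)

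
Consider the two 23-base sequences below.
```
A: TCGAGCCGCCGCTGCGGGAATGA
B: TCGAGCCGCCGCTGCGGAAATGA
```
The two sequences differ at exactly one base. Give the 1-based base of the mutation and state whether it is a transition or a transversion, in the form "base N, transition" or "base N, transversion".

base 18, transition

Base 18 changes G→A. G is a purine and A is a purine, so this is a transition.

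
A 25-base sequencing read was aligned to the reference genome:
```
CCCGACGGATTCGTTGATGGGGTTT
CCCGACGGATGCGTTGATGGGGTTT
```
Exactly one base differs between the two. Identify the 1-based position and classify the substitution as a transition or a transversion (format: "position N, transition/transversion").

position 11, transversion

The sequences differ only at position 11: T→G (pyrimidine→purine), a transversion.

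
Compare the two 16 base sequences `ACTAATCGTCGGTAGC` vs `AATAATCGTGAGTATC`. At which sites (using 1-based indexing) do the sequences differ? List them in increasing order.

2, 10, 11, 15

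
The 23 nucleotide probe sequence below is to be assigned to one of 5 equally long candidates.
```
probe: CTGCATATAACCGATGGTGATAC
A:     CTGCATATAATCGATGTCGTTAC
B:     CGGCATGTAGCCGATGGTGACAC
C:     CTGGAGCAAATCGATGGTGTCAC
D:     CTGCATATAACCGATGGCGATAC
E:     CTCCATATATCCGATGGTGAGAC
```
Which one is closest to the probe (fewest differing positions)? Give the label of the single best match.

Hamming distances to probe — A: 4; B: 4; C: 7; D: 1; E: 3.
Smallest is D with 1 mismatch.

D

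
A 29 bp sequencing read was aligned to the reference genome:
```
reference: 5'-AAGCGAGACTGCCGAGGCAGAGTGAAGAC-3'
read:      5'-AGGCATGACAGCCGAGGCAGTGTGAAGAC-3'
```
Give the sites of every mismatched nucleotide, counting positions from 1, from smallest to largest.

2, 5, 6, 10, 21

Differences at site 2 (A→G), site 5 (G→A), site 6 (A→T), site 10 (T→A), site 21 (A→T).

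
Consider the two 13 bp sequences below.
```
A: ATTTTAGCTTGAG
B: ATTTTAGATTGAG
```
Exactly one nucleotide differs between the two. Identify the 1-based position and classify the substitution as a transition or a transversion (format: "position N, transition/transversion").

position 8, transversion

Position 8 changes C→A. C is a pyrimidine and A is a purine, so this is a transversion.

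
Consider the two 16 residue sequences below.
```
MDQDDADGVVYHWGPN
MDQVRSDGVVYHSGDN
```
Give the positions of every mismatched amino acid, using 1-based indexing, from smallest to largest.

4, 5, 6, 13, 15

Differences at position 4 (D→V), position 5 (D→R), position 6 (A→S), position 13 (W→S), position 15 (P→D).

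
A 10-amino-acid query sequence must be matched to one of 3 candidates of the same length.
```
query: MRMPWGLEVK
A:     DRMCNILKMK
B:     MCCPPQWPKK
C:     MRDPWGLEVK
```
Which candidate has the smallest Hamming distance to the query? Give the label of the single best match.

C

Hamming distances to query — A: 6; B: 7; C: 1.
Smallest is C with 1 mismatch.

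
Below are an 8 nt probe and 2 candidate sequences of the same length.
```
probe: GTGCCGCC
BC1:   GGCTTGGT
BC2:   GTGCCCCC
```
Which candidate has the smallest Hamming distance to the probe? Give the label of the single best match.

BC2

Hamming distances to probe — BC1: 6; BC2: 1.
Smallest is BC2 with 1 mismatch.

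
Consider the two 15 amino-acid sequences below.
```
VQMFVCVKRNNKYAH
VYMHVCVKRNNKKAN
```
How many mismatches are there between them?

Mismatches (1-based): residue 2: Q→Y; residue 4: F→H; residue 13: Y→K; residue 15: H→N.

4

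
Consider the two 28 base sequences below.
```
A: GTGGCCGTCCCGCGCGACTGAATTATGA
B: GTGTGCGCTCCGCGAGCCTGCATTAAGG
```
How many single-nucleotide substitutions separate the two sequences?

9

The sequences differ at positions 4, 5, 8, 9, 15, 17, 21, 26, 28 (1-based) — 9 in total.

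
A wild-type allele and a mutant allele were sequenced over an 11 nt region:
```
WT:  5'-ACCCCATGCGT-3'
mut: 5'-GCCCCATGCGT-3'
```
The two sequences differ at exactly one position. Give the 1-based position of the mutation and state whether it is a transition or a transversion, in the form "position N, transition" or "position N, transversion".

position 1, transition

Position 1 changes A→G. A is a purine and G is a purine, so this is a transition.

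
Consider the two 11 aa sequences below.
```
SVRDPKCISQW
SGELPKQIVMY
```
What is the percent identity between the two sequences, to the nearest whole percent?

Mismatches at positions 2, 3, 4, 7, 9, 10, 11 (1-based): 7 of 11.
Identical positions: 4/11 = 36.36% → 36%.

36%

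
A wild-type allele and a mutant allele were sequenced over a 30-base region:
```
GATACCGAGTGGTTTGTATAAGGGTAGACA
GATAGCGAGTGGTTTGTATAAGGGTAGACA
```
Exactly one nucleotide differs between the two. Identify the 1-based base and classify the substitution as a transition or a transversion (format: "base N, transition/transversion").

base 5, transversion

The sequences differ only at base 5: C→G (pyrimidine→purine), a transversion.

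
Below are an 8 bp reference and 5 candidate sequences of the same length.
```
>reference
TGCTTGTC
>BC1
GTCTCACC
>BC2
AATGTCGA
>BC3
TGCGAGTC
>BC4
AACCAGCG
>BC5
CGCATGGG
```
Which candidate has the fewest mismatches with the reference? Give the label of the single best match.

BC1 differs at 5 bases; BC2 differs at 7 bases; BC3 differs at 2 bases; BC4 differs at 6 bases; BC5 differs at 4 bases. The closest is BC3.

BC3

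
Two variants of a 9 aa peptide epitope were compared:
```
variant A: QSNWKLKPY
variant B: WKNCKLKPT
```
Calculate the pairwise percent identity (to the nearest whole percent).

4 positions differ (1, 2, 4, 9), so 5 of 9 match: 5/9 = 55.56%.

56%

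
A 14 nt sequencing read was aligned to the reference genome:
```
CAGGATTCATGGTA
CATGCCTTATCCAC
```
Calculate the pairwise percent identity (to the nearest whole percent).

43%

Mismatches at positions 3, 5, 6, 8, 11, 12, 13, 14 (1-based): 8 of 14.
Identical positions: 6/14 = 42.86% → 43%.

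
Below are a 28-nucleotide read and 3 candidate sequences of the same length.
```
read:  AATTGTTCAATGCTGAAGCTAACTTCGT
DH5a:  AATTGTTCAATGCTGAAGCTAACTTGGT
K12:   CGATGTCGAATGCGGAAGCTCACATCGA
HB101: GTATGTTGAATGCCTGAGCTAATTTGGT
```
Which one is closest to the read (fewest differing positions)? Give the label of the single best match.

Hamming distances to read — DH5a: 1; K12: 9; HB101: 9.
Smallest is DH5a with 1 mismatch.

DH5a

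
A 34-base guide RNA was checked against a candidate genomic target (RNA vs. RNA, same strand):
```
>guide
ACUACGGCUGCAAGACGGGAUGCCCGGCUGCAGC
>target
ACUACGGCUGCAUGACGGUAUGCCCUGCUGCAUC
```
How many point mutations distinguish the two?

4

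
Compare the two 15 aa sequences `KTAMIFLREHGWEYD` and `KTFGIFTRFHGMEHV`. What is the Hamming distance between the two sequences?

7

The sequences differ at residues 3, 4, 7, 9, 12, 14, 15 (1-based) — 7 in total.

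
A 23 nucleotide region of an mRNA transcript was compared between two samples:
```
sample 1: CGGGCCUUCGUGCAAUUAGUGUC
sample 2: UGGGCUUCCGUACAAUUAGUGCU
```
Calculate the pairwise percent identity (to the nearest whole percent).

6 positions differ (1, 6, 8, 12, 22, 23), so 17 of 23 match: 17/23 = 73.91%.

74%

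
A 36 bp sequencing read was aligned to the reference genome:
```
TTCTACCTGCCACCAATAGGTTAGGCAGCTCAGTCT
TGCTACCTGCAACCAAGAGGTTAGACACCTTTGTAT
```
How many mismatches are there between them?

Comparing position by position, 8 positions differ: 2 (T/G), 11 (C/A), 17 (T/G), 25 (G/A), 28 (G/C), 31 (C/T), 32 (A/T), 35 (C/A).

8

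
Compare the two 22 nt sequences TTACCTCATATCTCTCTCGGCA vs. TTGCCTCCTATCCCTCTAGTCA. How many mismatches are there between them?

The sequences differ at sites 3, 8, 13, 18, 20 (1-based) — 5 in total.

5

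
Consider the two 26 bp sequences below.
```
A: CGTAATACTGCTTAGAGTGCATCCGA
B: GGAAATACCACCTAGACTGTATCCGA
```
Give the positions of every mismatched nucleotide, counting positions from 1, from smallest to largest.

Differences at position 1 (C→G), position 3 (T→A), position 9 (T→C), position 10 (G→A), position 12 (T→C), position 17 (G→C), position 20 (C→T).

1, 3, 9, 10, 12, 17, 20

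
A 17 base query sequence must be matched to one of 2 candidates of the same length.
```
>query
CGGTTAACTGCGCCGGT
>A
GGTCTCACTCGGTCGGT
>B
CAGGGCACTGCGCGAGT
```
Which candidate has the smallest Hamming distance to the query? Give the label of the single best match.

Hamming distances to query — A: 7; B: 6.
Smallest is B with 6 mismatches.

B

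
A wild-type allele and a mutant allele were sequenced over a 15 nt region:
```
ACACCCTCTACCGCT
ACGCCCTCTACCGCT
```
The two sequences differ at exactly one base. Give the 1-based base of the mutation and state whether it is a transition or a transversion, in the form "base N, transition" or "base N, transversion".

Base 3 changes A→G. A is a purine and G is a purine, so this is a transition.

base 3, transition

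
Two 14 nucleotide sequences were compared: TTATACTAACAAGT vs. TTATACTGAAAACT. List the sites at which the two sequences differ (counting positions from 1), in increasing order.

Differences at site 8 (A→G), site 10 (C→A), site 13 (G→C).

8, 10, 13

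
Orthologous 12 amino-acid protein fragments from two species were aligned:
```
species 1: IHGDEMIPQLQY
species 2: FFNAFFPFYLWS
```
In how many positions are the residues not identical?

Comparing position by position, 11 positions differ: 1 (I/F), 2 (H/F), 3 (G/N), 4 (D/A), 5 (E/F), 6 (M/F), 7 (I/P), 8 (P/F), 9 (Q/Y), 11 (Q/W), 12 (Y/S).

11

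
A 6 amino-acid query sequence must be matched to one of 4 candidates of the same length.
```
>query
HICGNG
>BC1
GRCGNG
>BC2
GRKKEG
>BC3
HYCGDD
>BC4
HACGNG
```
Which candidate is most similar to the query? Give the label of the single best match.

BC1 differs at 2 positions; BC2 differs at 5 positions; BC3 differs at 3 positions; BC4 differs at 1 position. The closest is BC4.

BC4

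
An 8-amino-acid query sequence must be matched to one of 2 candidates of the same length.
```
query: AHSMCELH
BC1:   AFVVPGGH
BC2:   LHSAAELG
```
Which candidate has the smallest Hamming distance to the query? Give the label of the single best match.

BC2

BC1 differs at 6 positions; BC2 differs at 4 positions. The closest is BC2.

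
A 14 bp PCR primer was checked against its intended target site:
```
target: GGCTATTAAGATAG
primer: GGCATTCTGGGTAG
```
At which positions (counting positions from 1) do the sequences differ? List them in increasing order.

Scanning 1-based: 4: T/A; 5: A/T; 7: T/C; 8: A/T; 9: A/G; 11: A/G.

4, 5, 7, 8, 9, 11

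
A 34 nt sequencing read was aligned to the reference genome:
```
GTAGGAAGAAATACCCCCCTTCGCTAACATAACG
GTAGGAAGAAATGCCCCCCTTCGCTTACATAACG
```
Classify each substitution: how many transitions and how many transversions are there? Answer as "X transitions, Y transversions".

1 transition, 1 transversion

Transitions (purine↔purine or pyrimidine↔pyrimidine): 13 A→G.
Transversions (purine↔pyrimidine): 26 A→T.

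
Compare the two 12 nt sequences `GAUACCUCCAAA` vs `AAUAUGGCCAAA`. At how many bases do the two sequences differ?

The sequences differ at bases 1, 5, 6, 7 (1-based) — 4 in total.

4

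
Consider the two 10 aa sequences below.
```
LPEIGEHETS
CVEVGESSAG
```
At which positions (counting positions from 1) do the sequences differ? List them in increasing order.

1, 2, 4, 7, 8, 9, 10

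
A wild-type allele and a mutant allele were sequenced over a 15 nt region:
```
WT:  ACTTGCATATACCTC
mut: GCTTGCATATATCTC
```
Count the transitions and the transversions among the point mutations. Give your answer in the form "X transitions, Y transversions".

2 transitions, 0 transversions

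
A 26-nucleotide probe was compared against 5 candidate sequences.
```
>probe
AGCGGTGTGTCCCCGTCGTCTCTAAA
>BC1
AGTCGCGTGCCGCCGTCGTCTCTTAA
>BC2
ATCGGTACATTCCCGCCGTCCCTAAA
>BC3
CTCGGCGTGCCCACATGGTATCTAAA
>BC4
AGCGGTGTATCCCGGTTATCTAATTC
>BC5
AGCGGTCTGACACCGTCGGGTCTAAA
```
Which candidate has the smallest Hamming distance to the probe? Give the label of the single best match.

Hamming distances to probe — BC1: 6; BC2: 7; BC3: 8; BC4: 9; BC5: 5.
Smallest is BC5 with 5 mismatches.

BC5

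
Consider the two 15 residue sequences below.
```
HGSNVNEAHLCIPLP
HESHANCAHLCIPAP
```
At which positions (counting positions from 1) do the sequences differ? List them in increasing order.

Differences at position 2 (G→E), position 4 (N→H), position 5 (V→A), position 7 (E→C), position 14 (L→A).

2, 4, 5, 7, 14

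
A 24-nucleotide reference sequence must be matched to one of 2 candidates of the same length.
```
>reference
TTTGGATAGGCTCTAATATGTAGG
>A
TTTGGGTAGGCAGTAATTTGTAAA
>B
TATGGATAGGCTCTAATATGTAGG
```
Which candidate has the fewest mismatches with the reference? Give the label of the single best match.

Hamming distances to reference — A: 6; B: 1.
Smallest is B with 1 mismatch.

B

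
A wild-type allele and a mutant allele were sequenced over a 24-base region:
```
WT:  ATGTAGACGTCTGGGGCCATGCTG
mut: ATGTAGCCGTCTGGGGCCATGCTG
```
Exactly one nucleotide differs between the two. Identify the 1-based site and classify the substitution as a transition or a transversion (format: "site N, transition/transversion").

site 7, transversion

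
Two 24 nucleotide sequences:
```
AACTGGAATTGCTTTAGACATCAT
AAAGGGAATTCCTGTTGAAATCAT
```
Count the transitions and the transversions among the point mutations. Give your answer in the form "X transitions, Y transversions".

Mismatches (1-based):
position 3: C→A (pyrimidine→purine, transversion)
position 4: T→G (pyrimidine→purine, transversion)
position 11: G→C (purine→pyrimidine, transversion)
position 14: T→G (pyrimidine→purine, transversion)
position 16: A→T (purine→pyrimidine, transversion)
position 19: C→A (pyrimidine→purine, transversion)

0 transitions, 6 transversions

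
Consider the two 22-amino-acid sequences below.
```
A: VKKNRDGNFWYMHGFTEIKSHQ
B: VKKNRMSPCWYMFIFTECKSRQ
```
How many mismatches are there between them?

Comparing position by position, 8 positions differ: 6 (D/M), 7 (G/S), 8 (N/P), 9 (F/C), 13 (H/F), 14 (G/I), 18 (I/C), 21 (H/R).

8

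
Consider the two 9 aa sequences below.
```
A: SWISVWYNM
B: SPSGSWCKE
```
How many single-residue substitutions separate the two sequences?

Comparing position by position, 7 residues differ: 2 (W/P), 3 (I/S), 4 (S/G), 5 (V/S), 7 (Y/C), 8 (N/K), 9 (M/E).

7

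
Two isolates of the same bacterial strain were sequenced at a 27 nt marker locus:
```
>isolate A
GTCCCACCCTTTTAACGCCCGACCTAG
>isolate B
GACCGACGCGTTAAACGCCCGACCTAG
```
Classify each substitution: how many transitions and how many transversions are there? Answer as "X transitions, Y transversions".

0 transitions, 5 transversions

Transitions (purine↔purine or pyrimidine↔pyrimidine): none.
Transversions (purine↔pyrimidine): 2 T→A, 5 C→G, 8 C→G, 10 T→G, 13 T→A.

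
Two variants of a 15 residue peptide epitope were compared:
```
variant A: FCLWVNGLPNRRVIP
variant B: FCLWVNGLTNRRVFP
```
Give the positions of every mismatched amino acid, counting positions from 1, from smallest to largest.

Differences at position 9 (P→T), position 14 (I→F).

9, 14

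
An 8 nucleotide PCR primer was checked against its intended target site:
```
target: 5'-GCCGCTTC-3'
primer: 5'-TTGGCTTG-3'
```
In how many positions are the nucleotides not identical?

Comparing position by position, 4 positions differ: 1 (G/T), 2 (C/T), 3 (C/G), 8 (C/G).

4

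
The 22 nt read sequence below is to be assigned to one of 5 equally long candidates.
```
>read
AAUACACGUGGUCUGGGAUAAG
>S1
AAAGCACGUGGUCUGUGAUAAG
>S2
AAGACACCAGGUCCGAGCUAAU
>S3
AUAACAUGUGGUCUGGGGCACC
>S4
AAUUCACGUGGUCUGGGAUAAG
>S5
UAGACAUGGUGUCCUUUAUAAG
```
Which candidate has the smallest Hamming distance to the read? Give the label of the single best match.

Hamming distances to read — S1: 3; S2: 7; S3: 7; S4: 1; S5: 9.
Smallest is S4 with 1 mismatch.

S4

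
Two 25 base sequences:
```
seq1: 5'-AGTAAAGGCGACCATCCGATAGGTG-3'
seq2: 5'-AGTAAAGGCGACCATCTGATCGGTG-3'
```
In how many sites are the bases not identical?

2

Mismatches (1-based): site 17: C→T; site 21: A→C.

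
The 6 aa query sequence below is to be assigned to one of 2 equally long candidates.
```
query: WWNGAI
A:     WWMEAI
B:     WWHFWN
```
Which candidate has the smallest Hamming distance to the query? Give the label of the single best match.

A differs at 2 positions; B differs at 4 positions. The closest is A.

A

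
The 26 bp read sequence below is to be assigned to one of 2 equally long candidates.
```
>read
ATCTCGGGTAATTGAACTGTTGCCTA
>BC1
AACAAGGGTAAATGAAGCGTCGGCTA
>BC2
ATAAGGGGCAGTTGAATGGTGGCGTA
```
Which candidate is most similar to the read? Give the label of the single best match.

BC1

BC1 differs at 8 bases; BC2 differs at 9 bases. The closest is BC1.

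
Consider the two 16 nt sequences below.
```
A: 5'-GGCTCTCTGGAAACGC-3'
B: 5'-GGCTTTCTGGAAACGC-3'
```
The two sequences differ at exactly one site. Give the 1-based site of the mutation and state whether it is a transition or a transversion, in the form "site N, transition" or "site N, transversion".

site 5, transition

The sequences differ only at site 5: C→T (pyrimidine→pyrimidine), a transition.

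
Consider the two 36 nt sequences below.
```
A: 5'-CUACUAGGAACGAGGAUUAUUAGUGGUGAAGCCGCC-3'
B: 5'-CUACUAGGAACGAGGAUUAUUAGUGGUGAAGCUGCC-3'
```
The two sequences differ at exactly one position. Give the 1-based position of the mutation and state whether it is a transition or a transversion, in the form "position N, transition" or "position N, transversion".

position 33, transition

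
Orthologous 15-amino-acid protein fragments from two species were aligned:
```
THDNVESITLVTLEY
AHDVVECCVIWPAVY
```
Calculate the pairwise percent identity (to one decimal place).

Mismatches at positions 1, 4, 7, 8, 9, 10, 11, 12, 13, 14 (1-based): 10 of 15.
Identical positions: 5/15 = 33.33% → 33.3%.

33.3%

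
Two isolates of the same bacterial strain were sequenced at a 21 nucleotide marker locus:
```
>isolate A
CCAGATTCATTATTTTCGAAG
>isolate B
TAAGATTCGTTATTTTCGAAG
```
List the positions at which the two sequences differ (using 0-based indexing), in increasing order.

Scanning 0-based: 0: C/T; 1: C/A; 8: A/G.

0, 1, 8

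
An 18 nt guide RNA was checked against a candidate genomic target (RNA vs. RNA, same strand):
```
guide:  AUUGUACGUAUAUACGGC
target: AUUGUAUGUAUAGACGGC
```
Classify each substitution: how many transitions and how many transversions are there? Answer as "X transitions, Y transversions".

1 transition, 1 transversion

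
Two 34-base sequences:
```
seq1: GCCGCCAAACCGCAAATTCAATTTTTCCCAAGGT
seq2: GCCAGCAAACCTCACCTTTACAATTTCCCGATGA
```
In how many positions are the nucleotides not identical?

12

Comparing position by position, 12 positions differ: 4 (G/A), 5 (C/G), 12 (G/T), 15 (A/C), 16 (A/C), 19 (C/T), 21 (A/C), 22 (T/A), 23 (T/A), 30 (A/G), 32 (G/T), 34 (T/A).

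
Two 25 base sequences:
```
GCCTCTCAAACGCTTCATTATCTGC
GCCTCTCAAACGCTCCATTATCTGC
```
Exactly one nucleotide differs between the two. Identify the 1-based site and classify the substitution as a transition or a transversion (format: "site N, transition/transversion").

Site 15 changes T→C. T is a pyrimidine and C is a pyrimidine, so this is a transition.

site 15, transition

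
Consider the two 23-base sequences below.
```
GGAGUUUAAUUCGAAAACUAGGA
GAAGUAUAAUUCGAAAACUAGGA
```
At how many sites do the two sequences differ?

2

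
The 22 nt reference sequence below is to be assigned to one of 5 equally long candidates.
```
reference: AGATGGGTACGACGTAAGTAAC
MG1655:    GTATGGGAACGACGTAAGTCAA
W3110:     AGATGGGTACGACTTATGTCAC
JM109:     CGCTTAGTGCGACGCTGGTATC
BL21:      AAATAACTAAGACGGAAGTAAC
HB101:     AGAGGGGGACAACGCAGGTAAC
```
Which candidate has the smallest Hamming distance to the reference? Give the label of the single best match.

Hamming distances to reference — MG1655: 5; W3110: 3; JM109: 9; BL21: 6; HB101: 5.
Smallest is W3110 with 3 mismatches.

W3110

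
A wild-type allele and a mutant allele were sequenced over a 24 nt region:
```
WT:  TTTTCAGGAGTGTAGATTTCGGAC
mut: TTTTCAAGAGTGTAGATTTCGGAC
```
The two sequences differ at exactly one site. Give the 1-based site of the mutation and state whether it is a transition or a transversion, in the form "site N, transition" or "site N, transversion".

site 7, transition

The sequences differ only at site 7: G→A (purine→purine), a transition.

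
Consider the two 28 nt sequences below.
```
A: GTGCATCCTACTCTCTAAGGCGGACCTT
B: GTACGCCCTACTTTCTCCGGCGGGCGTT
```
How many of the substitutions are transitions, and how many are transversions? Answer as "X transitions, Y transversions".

Mismatches (1-based):
site 3: G→A (purine→purine, transition)
site 5: A→G (purine→purine, transition)
site 6: T→C (pyrimidine→pyrimidine, transition)
site 13: C→T (pyrimidine→pyrimidine, transition)
site 17: A→C (purine→pyrimidine, transversion)
site 18: A→C (purine→pyrimidine, transversion)
site 24: A→G (purine→purine, transition)
site 26: C→G (pyrimidine→purine, transversion)

5 transitions, 3 transversions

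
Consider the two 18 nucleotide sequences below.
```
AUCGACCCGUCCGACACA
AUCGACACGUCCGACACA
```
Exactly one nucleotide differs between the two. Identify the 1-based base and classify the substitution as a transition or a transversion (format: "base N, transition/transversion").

Base 7 changes C→A. C is a pyrimidine and A is a purine, so this is a transversion.

base 7, transversion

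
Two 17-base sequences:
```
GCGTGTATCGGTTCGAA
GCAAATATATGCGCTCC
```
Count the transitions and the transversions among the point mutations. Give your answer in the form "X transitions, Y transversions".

3 transitions, 7 transversions

Mismatches (1-based):
position 3: G→A (purine→purine, transition)
position 4: T→A (pyrimidine→purine, transversion)
position 5: G→A (purine→purine, transition)
position 9: C→A (pyrimidine→purine, transversion)
position 10: G→T (purine→pyrimidine, transversion)
position 12: T→C (pyrimidine→pyrimidine, transition)
position 13: T→G (pyrimidine→purine, transversion)
position 15: G→T (purine→pyrimidine, transversion)
position 16: A→C (purine→pyrimidine, transversion)
position 17: A→C (purine→pyrimidine, transversion)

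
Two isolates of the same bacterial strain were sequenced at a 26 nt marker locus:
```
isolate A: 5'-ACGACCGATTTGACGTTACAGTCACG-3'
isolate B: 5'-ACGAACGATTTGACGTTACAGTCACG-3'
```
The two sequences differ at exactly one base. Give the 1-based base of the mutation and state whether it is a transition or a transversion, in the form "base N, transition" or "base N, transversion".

base 5, transversion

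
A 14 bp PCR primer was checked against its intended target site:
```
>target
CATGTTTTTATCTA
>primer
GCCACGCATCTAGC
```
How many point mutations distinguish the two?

12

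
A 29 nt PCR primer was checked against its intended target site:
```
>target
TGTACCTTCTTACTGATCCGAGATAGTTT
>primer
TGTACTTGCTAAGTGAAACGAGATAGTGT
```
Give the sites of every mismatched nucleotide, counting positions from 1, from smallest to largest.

6, 8, 11, 13, 17, 18, 28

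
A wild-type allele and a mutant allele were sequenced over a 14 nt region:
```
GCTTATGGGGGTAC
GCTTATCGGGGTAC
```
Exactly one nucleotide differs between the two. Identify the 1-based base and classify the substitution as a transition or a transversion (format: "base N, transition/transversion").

The sequences differ only at base 7: G→C (purine→pyrimidine), a transversion.

base 7, transversion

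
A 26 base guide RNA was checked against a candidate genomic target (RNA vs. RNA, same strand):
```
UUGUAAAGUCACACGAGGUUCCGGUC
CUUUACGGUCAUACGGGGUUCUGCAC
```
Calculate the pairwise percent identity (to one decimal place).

9 positions differ (1, 3, 6, 7, 12, 16, 22, 24, 25), so 17 of 26 match: 17/26 = 65.38%.

65.4%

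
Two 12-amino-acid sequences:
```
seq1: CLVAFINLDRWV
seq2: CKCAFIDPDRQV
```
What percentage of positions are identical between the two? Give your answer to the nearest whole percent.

58%

Mismatches at positions 2, 3, 7, 8, 11 (1-based): 5 of 12.
Identical positions: 7/12 = 58.33% → 58%.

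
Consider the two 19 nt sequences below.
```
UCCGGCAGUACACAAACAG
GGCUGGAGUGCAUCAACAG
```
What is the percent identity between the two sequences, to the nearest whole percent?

63%

7 positions differ (1, 2, 4, 6, 10, 13, 14), so 12 of 19 match: 12/19 = 63.16%.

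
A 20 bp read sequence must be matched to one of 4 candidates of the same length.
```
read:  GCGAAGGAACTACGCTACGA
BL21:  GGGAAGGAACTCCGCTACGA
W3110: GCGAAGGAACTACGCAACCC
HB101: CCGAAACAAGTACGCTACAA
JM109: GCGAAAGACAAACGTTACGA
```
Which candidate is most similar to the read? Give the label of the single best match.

BL21

BL21 differs at 2 bases; W3110 differs at 3 bases; HB101 differs at 5 bases; JM109 differs at 5 bases. The closest is BL21.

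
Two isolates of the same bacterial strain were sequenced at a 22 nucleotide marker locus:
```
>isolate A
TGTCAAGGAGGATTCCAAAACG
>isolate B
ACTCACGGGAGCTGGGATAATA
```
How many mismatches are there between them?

12

Comparing position by position, 12 sites differ: 1 (T/A), 2 (G/C), 6 (A/C), 9 (A/G), 10 (G/A), 12 (A/C), 14 (T/G), 15 (C/G), 16 (C/G), 18 (A/T), 21 (C/T), 22 (G/A).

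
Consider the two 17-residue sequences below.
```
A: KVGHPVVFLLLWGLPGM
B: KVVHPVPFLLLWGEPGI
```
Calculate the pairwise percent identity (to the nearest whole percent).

76%

Mismatches at positions 3, 7, 14, 17 (1-based): 4 of 17.
Identical positions: 13/17 = 76.47% → 76%.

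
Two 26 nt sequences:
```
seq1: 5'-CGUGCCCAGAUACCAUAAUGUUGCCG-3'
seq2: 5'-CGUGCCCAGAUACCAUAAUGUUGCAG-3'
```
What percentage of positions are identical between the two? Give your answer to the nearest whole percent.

96%

1 position differs (25), so 25 of 26 match: 25/26 = 96.15%.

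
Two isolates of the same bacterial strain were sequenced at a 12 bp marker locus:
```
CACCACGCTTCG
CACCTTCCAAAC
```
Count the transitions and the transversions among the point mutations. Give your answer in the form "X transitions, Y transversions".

Mismatches (1-based):
position 5: A→T (purine→pyrimidine, transversion)
position 6: C→T (pyrimidine→pyrimidine, transition)
position 7: G→C (purine→pyrimidine, transversion)
position 9: T→A (pyrimidine→purine, transversion)
position 10: T→A (pyrimidine→purine, transversion)
position 11: C→A (pyrimidine→purine, transversion)
position 12: G→C (purine→pyrimidine, transversion)

1 transition, 6 transversions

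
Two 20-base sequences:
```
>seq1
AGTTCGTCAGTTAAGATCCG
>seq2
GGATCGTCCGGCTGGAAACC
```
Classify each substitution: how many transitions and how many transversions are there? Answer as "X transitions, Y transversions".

3 transitions, 7 transversions

Transitions (purine↔purine or pyrimidine↔pyrimidine): 1 A→G, 12 T→C, 14 A→G.
Transversions (purine↔pyrimidine): 3 T→A, 9 A→C, 11 T→G, 13 A→T, 17 T→A, 18 C→A, 20 G→C.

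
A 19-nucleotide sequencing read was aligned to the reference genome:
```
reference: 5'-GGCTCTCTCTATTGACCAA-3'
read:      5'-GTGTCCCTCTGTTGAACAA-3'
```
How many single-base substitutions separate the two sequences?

Mismatches (1-based): site 2: G→T; site 3: C→G; site 6: T→C; site 11: A→G; site 16: C→A.

5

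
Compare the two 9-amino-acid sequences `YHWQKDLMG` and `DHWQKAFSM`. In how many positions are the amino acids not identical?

5

Comparing position by position, 5 positions differ: 1 (Y/D), 6 (D/A), 7 (L/F), 8 (M/S), 9 (G/M).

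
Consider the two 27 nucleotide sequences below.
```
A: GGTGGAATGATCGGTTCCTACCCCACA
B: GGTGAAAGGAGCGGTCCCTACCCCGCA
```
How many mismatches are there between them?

5

Mismatches (1-based): site 5: G→A; site 8: T→G; site 11: T→G; site 16: T→C; site 25: A→G.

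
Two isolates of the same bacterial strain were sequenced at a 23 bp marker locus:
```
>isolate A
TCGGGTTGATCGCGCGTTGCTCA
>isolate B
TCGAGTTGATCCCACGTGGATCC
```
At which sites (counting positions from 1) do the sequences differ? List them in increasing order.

Scanning 1-based: 4: G/A; 12: G/C; 14: G/A; 18: T/G; 20: C/A; 23: A/C.

4, 12, 14, 18, 20, 23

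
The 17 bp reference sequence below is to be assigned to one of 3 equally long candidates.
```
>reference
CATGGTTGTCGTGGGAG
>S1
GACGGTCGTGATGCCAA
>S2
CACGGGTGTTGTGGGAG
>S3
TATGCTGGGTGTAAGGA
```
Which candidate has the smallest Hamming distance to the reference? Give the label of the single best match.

S2

S1 differs at 8 positions; S2 differs at 3 positions; S3 differs at 9 positions. The closest is S2.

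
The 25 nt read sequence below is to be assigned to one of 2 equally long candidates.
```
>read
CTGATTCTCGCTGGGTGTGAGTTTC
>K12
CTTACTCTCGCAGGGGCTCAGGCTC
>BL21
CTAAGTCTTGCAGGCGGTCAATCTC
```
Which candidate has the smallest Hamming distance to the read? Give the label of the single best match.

K12

Hamming distances to read — K12: 8; BL21: 9.
Smallest is K12 with 8 mismatches.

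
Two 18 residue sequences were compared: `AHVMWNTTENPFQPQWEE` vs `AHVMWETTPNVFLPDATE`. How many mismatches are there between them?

The sequences differ at residues 6, 9, 11, 13, 15, 16, 17 (1-based) — 7 in total.

7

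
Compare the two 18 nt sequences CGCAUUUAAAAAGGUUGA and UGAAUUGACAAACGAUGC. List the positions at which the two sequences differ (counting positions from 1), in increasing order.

1, 3, 7, 9, 13, 15, 18

Scanning 1-based: 1: C/U; 3: C/A; 7: U/G; 9: A/C; 13: G/C; 15: U/A; 18: A/C.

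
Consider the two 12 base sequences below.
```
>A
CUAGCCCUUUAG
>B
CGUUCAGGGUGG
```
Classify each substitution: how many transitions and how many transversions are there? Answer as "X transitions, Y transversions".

Mismatches (1-based):
base 2: U→G (pyrimidine→purine, transversion)
base 3: A→U (purine→pyrimidine, transversion)
base 4: G→U (purine→pyrimidine, transversion)
base 6: C→A (pyrimidine→purine, transversion)
base 7: C→G (pyrimidine→purine, transversion)
base 8: U→G (pyrimidine→purine, transversion)
base 9: U→G (pyrimidine→purine, transversion)
base 11: A→G (purine→purine, transition)

1 transition, 7 transversions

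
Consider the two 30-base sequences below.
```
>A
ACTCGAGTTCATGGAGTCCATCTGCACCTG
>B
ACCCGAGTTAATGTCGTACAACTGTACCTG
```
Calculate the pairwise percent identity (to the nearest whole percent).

77%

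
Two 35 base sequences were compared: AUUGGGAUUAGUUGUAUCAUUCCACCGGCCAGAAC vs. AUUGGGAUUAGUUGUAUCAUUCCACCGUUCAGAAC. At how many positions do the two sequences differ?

2

The sequences differ at positions 28, 29 (1-based) — 2 in total.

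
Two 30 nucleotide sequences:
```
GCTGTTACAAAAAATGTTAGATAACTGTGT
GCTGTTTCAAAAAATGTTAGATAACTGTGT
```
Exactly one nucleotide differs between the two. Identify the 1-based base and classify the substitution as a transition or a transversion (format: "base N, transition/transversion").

base 7, transversion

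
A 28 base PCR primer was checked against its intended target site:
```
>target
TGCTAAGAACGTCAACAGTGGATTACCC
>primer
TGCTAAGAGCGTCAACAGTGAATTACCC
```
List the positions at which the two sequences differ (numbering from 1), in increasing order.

9, 21

Scanning 1-based: 9: A/G; 21: G/A.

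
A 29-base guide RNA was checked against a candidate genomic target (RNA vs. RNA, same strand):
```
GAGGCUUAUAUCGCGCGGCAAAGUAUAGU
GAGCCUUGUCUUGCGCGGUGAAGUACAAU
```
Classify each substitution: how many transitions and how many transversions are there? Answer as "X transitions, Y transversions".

6 transitions, 2 transversions

Transitions (purine↔purine or pyrimidine↔pyrimidine): 8 A→G, 12 C→U, 19 C→U, 20 A→G, 26 U→C, 28 G→A.
Transversions (purine↔pyrimidine): 4 G→C, 10 A→C.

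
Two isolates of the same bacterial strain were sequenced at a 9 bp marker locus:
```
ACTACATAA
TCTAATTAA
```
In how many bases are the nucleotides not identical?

3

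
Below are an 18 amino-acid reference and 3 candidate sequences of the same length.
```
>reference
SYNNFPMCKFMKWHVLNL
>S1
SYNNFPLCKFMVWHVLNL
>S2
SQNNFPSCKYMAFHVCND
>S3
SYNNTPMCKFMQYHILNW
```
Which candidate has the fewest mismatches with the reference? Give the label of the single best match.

S1

Hamming distances to reference — S1: 2; S2: 7; S3: 5.
Smallest is S1 with 2 mismatches.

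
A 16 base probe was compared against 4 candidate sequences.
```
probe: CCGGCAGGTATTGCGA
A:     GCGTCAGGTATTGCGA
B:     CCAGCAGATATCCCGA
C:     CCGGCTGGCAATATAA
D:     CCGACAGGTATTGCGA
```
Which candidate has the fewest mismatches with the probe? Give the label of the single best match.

A differs at 2 bases; B differs at 4 bases; C differs at 6 bases; D differs at 1 base. The closest is D.

D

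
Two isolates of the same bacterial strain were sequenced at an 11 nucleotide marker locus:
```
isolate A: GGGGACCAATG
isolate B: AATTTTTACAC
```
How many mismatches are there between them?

The sequences differ at bases 1, 2, 3, 4, 5, 6, 7, 9, 10, 11 (1-based) — 10 in total.

10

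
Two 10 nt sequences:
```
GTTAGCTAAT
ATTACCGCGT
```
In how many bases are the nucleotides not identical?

The sequences differ at bases 1, 5, 7, 8, 9 (1-based) — 5 in total.

5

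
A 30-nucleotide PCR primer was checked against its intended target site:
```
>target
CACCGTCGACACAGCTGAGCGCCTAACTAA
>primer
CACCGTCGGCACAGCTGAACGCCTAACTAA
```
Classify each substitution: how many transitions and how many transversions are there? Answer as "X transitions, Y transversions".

Transitions (purine↔purine or pyrimidine↔pyrimidine): 9 A→G, 19 G→A.
Transversions (purine↔pyrimidine): none.

2 transitions, 0 transversions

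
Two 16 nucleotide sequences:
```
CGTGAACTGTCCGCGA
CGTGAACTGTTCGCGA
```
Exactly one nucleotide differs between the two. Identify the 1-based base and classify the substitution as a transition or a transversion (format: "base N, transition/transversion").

base 11, transition

Base 11 changes C→T. C is a pyrimidine and T is a pyrimidine, so this is a transition.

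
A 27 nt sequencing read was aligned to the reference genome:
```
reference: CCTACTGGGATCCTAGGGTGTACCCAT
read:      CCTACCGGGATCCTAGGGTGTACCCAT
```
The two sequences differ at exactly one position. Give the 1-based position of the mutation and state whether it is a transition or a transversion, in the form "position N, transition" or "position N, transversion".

Position 6 changes T→C. T is a pyrimidine and C is a pyrimidine, so this is a transition.

position 6, transition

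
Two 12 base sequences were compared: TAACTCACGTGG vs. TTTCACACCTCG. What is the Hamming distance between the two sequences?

5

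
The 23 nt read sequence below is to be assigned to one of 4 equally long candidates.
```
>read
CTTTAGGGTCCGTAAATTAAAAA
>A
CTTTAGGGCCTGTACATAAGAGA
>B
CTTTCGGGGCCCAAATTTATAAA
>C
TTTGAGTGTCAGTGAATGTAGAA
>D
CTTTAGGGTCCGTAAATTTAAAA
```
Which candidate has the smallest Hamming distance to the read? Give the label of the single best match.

D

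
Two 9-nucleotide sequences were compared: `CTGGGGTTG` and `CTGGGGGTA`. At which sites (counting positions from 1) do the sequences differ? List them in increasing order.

Scanning 1-based: 7: T/G; 9: G/A.

7, 9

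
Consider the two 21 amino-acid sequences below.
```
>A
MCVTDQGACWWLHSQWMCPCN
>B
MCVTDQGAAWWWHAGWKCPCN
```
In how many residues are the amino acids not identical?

5

Mismatches (1-based): residue 9: C→A; residue 12: L→W; residue 14: S→A; residue 15: Q→G; residue 17: M→K.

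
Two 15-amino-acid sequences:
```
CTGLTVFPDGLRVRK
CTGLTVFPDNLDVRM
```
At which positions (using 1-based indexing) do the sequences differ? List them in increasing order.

10, 12, 15

Scanning 1-based: 10: G/N; 12: R/D; 15: K/M.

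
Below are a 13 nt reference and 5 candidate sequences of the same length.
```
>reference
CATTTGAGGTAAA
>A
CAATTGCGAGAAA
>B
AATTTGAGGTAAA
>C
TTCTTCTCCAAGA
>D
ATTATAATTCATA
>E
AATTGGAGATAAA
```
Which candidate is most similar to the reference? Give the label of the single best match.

A differs at 4 bases; B differs at 1 base; C differs at 9 bases; D differs at 8 bases; E differs at 3 bases. The closest is B.

B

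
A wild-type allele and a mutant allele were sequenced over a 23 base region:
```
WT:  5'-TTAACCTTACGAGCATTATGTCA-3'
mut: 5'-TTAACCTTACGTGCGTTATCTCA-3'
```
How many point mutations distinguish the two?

Comparing position by position, 3 bases differ: 12 (A/T), 15 (A/G), 20 (G/C).

3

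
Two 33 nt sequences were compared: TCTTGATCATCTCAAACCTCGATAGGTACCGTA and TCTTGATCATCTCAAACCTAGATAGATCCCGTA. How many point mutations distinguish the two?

3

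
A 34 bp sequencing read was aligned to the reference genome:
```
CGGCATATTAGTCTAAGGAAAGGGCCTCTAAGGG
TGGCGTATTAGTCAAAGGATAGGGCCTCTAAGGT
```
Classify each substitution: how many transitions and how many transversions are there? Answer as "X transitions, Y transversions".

Mismatches (1-based):
site 1: C→T (pyrimidine→pyrimidine, transition)
site 5: A→G (purine→purine, transition)
site 14: T→A (pyrimidine→purine, transversion)
site 20: A→T (purine→pyrimidine, transversion)
site 34: G→T (purine→pyrimidine, transversion)

2 transitions, 3 transversions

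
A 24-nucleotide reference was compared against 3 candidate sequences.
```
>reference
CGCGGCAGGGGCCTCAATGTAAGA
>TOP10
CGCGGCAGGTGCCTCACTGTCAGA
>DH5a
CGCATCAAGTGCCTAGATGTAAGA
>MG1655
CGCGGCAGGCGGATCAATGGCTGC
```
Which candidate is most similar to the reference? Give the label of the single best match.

TOP10

TOP10 differs at 3 sites; DH5a differs at 6 sites; MG1655 differs at 7 sites. The closest is TOP10.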